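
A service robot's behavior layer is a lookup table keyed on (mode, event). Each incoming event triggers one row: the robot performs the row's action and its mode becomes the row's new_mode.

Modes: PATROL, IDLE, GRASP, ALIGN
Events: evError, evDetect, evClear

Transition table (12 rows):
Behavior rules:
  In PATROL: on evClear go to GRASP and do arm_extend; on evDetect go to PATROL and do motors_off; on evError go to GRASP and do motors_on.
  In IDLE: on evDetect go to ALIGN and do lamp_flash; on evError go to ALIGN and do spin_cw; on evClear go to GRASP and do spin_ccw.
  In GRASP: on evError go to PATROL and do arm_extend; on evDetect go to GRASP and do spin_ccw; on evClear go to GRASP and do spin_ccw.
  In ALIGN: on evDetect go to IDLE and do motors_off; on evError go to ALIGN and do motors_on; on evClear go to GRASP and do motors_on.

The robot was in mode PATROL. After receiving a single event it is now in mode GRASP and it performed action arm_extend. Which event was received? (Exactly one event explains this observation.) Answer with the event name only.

evClear

try evError: (PATROL, evError) → (GRASP, motors_on)
try evDetect: (PATROL, evDetect) → (PATROL, motors_off)
try evClear: (PATROL, evClear) → (GRASP, arm_extend)  ← matches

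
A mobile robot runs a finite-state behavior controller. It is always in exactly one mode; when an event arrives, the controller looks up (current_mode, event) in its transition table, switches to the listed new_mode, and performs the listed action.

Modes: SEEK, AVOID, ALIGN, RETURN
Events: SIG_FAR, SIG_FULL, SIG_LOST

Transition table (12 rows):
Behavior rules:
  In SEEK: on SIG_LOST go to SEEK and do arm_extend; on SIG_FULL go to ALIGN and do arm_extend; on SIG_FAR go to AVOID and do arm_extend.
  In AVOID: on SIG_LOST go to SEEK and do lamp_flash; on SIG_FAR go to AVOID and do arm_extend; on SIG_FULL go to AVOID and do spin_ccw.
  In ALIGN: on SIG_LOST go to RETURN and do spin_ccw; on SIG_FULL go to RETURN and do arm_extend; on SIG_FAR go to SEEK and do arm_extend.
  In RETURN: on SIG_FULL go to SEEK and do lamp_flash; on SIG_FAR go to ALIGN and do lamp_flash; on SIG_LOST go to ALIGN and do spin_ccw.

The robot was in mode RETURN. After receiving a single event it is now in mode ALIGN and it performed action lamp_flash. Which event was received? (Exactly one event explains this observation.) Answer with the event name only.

SIG_FAR

try SIG_FAR: (RETURN, SIG_FAR) → (ALIGN, lamp_flash)  ← matches
try SIG_FULL: (RETURN, SIG_FULL) → (SEEK, lamp_flash)
try SIG_LOST: (RETURN, SIG_LOST) → (ALIGN, spin_ccw)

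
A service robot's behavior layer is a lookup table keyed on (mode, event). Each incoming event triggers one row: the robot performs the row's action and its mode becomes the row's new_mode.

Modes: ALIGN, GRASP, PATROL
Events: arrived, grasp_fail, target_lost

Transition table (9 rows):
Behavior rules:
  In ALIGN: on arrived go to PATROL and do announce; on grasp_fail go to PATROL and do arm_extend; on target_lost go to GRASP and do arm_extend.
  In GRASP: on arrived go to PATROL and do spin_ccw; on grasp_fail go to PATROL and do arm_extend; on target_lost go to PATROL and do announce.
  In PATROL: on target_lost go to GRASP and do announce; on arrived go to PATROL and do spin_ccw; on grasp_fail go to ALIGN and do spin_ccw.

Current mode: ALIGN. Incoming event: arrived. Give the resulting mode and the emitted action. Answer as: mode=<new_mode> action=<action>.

mode=PATROL action=announce

current mode = ALIGN; filter table to that mode:
  (ALIGN, arrived) → (PATROL, announce)  ← event matches
  (ALIGN, grasp_fail) → (PATROL, arm_extend)
  (ALIGN, target_lost) → (GRASP, arm_extend)
event = arrived selects (PATROL, announce)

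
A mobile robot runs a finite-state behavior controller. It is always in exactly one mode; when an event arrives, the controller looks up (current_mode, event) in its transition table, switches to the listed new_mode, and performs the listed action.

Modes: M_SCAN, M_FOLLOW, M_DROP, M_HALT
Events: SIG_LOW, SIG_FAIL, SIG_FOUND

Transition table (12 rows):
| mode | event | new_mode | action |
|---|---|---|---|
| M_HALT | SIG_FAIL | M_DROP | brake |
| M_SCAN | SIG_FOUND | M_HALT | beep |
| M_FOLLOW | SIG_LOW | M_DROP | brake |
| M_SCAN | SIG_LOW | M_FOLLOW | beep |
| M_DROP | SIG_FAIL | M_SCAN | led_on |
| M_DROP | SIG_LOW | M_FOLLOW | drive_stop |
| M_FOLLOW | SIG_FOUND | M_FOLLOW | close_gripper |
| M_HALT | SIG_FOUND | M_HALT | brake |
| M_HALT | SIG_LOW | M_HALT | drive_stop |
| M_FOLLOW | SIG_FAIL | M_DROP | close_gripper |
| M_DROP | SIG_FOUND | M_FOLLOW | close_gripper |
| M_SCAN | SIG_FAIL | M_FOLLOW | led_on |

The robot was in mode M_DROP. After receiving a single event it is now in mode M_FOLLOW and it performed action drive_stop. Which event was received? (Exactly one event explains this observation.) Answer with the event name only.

try SIG_LOW: (M_DROP, SIG_LOW) → (M_FOLLOW, drive_stop)  ← matches
try SIG_FAIL: (M_DROP, SIG_FAIL) → (M_SCAN, led_on)
try SIG_FOUND: (M_DROP, SIG_FOUND) → (M_FOLLOW, close_gripper)

SIG_LOW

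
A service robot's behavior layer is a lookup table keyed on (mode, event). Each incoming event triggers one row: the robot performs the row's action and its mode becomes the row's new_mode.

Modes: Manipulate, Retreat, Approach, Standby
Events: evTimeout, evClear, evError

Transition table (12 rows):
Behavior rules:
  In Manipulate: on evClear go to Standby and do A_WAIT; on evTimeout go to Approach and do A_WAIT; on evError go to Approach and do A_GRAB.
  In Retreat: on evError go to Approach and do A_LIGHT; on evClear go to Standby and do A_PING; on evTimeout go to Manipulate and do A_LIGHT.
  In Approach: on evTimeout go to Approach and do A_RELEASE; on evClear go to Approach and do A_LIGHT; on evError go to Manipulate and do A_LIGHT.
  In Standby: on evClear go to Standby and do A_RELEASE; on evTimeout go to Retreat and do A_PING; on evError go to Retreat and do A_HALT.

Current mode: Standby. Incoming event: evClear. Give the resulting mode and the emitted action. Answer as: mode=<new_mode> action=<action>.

mode=Standby action=A_RELEASE

current mode = Standby; filter table to that mode:
  (Standby, evClear) → (Standby, A_RELEASE)  ← event matches
  (Standby, evTimeout) → (Retreat, A_PING)
  (Standby, evError) → (Retreat, A_HALT)
event = evClear selects (Standby, A_RELEASE)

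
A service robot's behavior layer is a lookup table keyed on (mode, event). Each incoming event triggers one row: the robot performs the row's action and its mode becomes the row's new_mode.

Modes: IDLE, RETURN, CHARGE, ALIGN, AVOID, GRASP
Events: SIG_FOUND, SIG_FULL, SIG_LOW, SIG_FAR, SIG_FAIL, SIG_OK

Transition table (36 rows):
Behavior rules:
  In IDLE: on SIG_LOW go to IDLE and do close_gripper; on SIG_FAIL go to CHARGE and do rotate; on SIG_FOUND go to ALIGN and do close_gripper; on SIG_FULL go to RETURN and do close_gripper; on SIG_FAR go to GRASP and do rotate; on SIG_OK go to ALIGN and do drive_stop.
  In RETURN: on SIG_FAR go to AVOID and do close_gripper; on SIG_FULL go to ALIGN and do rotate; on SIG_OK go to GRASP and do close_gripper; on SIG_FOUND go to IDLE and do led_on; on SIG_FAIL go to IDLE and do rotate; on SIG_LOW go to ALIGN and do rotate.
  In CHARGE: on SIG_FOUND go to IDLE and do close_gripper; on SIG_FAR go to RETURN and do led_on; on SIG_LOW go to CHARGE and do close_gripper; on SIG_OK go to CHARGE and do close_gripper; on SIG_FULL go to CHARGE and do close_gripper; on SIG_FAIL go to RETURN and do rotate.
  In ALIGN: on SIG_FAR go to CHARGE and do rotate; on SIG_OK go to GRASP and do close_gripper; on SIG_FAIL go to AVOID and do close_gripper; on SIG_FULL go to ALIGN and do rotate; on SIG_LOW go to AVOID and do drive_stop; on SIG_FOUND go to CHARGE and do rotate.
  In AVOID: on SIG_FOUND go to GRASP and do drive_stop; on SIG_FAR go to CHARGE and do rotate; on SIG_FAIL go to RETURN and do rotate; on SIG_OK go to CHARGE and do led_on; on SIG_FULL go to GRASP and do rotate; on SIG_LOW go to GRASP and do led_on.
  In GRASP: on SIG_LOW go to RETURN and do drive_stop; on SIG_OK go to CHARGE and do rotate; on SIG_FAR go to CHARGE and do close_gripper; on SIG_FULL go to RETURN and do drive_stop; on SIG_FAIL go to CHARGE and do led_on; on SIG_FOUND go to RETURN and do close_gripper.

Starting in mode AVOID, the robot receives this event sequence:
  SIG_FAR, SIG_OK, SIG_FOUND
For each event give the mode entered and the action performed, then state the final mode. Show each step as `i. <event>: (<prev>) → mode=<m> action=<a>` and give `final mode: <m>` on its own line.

1. SIG_FAR: (AVOID) → mode=CHARGE action=rotate
2. SIG_OK: (CHARGE) → mode=CHARGE action=close_gripper
3. SIG_FOUND: (CHARGE) → mode=IDLE action=close_gripper

final mode: IDLE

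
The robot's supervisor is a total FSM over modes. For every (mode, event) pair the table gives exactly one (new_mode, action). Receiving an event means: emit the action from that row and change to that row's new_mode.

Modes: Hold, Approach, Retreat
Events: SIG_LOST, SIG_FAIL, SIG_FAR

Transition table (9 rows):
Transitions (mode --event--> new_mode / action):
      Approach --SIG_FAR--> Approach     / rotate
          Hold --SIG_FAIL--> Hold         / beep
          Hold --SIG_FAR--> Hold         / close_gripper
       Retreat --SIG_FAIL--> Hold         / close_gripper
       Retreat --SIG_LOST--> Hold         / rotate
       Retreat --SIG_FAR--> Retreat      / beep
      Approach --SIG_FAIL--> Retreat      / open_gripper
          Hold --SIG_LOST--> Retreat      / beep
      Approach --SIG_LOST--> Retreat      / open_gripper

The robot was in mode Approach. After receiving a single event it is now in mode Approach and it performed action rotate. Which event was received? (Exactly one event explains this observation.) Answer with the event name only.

try SIG_LOST: (Approach, SIG_LOST) → (Retreat, open_gripper)
try SIG_FAIL: (Approach, SIG_FAIL) → (Retreat, open_gripper)
try SIG_FAR: (Approach, SIG_FAR) → (Approach, rotate)  ← matches

SIG_FAR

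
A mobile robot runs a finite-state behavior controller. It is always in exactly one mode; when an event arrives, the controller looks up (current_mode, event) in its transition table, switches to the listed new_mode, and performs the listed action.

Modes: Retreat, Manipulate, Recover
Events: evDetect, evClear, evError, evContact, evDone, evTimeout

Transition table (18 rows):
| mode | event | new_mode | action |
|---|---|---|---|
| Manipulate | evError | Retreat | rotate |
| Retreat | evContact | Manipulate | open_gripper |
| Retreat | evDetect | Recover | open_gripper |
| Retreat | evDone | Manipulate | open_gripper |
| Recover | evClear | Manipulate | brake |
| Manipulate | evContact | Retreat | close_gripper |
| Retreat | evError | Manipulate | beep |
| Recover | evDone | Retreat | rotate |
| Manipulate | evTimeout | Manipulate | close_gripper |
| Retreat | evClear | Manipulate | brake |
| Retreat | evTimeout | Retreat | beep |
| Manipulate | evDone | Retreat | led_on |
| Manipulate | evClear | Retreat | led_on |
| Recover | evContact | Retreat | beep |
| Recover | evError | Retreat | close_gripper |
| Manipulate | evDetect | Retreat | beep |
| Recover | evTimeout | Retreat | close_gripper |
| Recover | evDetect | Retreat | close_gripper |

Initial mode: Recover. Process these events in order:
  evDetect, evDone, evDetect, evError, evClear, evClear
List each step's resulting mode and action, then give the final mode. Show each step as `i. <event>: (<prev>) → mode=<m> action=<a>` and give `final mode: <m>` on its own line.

1. evDetect: (Recover) → mode=Retreat action=close_gripper
2. evDone: (Retreat) → mode=Manipulate action=open_gripper
3. evDetect: (Manipulate) → mode=Retreat action=beep
4. evError: (Retreat) → mode=Manipulate action=beep
5. evClear: (Manipulate) → mode=Retreat action=led_on
6. evClear: (Retreat) → mode=Manipulate action=brake

final mode: Manipulate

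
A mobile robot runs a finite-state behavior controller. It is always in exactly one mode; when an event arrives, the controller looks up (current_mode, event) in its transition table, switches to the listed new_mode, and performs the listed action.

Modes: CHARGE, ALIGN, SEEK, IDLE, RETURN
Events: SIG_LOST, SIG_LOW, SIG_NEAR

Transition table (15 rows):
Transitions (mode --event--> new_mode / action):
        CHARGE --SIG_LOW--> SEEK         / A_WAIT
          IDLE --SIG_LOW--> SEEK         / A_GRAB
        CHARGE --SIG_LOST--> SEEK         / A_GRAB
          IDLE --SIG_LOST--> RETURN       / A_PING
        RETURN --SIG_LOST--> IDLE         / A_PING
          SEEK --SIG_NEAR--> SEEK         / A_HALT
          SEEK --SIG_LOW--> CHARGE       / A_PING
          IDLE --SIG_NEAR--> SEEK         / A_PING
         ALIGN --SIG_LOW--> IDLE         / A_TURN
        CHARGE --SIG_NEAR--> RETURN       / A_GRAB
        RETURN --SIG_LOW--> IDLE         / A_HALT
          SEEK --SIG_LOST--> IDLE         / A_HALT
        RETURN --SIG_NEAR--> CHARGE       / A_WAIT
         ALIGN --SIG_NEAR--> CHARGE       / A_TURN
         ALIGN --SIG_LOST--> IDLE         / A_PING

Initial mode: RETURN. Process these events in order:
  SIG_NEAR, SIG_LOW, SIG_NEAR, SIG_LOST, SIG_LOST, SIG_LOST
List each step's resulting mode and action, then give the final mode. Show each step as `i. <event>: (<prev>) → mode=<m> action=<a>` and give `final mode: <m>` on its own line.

1. SIG_NEAR: (RETURN) → mode=CHARGE action=A_WAIT
2. SIG_LOW: (CHARGE) → mode=SEEK action=A_WAIT
3. SIG_NEAR: (SEEK) → mode=SEEK action=A_HALT
4. SIG_LOST: (SEEK) → mode=IDLE action=A_HALT
5. SIG_LOST: (IDLE) → mode=RETURN action=A_PING
6. SIG_LOST: (RETURN) → mode=IDLE action=A_PING

final mode: IDLE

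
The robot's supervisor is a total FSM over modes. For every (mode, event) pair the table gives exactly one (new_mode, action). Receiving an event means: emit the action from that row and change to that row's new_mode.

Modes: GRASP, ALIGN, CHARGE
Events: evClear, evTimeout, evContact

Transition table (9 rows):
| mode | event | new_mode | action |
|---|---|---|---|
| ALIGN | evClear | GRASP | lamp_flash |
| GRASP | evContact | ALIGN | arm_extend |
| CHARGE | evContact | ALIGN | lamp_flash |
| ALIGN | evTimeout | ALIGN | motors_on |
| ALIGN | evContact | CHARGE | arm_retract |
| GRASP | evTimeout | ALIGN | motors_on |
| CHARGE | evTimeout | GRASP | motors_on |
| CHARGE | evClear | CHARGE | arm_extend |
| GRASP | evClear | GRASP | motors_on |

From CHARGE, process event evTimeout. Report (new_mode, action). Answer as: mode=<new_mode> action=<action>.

current mode = CHARGE; filter table to that mode:
  (CHARGE, evContact) → (ALIGN, lamp_flash)
  (CHARGE, evTimeout) → (GRASP, motors_on)  ← event matches
  (CHARGE, evClear) → (CHARGE, arm_extend)
event = evTimeout selects (GRASP, motors_on)

mode=GRASP action=motors_on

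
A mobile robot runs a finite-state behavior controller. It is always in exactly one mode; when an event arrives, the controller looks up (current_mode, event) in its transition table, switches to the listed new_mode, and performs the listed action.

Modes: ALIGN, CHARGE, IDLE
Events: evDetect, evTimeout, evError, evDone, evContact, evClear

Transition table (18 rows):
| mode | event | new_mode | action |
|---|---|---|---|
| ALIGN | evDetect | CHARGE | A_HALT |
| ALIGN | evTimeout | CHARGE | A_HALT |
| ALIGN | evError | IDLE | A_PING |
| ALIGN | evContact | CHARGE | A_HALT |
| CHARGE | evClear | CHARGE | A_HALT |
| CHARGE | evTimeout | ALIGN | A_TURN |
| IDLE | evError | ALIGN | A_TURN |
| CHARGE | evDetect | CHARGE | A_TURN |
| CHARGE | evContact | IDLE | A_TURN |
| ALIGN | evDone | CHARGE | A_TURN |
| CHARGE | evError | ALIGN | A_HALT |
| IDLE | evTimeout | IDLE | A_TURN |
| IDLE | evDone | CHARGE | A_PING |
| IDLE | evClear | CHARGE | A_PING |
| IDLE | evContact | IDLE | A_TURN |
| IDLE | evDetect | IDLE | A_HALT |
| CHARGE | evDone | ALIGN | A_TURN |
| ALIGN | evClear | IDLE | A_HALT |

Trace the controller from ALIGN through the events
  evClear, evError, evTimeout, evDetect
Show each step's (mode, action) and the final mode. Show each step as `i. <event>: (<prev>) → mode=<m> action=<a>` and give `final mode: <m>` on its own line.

final mode: CHARGE

1. evClear: (ALIGN) → mode=IDLE action=A_HALT
2. evError: (IDLE) → mode=ALIGN action=A_TURN
3. evTimeout: (ALIGN) → mode=CHARGE action=A_HALT
4. evDetect: (CHARGE) → mode=CHARGE action=A_TURN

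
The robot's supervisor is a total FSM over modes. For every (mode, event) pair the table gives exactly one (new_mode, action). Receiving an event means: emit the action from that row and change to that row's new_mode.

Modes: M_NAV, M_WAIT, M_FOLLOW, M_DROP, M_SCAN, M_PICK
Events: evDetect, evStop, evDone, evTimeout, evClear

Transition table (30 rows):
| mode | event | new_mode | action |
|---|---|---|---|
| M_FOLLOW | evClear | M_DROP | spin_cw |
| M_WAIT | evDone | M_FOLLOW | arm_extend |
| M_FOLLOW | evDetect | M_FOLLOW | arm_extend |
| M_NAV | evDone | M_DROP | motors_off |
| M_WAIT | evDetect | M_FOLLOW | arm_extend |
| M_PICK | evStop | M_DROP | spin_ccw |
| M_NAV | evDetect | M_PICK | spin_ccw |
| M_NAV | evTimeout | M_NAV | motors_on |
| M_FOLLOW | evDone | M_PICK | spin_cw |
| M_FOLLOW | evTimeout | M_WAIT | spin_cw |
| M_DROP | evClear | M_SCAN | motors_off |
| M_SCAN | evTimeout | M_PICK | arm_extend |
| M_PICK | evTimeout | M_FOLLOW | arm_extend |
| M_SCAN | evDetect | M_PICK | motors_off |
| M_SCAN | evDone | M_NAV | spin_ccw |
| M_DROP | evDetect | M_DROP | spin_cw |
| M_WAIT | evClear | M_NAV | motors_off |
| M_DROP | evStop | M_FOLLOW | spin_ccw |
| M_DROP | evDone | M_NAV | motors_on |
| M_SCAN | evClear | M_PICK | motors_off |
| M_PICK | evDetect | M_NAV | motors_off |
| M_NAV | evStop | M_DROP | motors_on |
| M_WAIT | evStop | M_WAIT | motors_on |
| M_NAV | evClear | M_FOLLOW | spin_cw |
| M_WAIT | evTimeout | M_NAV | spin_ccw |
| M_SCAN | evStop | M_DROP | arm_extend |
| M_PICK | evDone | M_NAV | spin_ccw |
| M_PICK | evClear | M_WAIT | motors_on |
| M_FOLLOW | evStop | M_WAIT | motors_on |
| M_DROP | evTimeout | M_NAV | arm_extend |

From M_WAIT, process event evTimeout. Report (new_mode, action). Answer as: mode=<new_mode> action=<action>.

mode=M_NAV action=spin_ccw

current mode = M_WAIT; filter table to that mode:
  (M_WAIT, evDone) → (M_FOLLOW, arm_extend)
  (M_WAIT, evDetect) → (M_FOLLOW, arm_extend)
  (M_WAIT, evClear) → (M_NAV, motors_off)
  (M_WAIT, evStop) → (M_WAIT, motors_on)
  (M_WAIT, evTimeout) → (M_NAV, spin_ccw)  ← event matches
event = evTimeout selects (M_NAV, spin_ccw)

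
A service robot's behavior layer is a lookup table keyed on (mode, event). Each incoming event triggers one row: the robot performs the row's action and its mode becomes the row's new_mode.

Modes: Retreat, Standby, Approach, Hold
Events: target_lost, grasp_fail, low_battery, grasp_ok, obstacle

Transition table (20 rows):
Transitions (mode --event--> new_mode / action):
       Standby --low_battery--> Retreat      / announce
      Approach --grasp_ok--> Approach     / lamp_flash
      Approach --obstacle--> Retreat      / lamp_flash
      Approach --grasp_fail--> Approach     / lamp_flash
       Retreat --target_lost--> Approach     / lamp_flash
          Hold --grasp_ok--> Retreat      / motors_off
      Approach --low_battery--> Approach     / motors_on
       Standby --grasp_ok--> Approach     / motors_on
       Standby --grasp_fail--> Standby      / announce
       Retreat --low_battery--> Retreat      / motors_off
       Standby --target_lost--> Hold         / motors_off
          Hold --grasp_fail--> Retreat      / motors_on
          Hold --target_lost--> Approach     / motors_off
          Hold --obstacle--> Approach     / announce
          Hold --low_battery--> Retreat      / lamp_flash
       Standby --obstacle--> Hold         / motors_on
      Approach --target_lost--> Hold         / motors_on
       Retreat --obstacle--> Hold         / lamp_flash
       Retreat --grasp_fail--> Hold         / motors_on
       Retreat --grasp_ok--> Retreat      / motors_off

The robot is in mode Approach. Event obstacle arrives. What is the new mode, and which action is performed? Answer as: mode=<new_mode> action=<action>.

current mode = Approach; filter table to that mode:
  (Approach, grasp_ok) → (Approach, lamp_flash)
  (Approach, obstacle) → (Retreat, lamp_flash)  ← event matches
  (Approach, grasp_fail) → (Approach, lamp_flash)
  (Approach, low_battery) → (Approach, motors_on)
  (Approach, target_lost) → (Hold, motors_on)
event = obstacle selects (Retreat, lamp_flash)

mode=Retreat action=lamp_flash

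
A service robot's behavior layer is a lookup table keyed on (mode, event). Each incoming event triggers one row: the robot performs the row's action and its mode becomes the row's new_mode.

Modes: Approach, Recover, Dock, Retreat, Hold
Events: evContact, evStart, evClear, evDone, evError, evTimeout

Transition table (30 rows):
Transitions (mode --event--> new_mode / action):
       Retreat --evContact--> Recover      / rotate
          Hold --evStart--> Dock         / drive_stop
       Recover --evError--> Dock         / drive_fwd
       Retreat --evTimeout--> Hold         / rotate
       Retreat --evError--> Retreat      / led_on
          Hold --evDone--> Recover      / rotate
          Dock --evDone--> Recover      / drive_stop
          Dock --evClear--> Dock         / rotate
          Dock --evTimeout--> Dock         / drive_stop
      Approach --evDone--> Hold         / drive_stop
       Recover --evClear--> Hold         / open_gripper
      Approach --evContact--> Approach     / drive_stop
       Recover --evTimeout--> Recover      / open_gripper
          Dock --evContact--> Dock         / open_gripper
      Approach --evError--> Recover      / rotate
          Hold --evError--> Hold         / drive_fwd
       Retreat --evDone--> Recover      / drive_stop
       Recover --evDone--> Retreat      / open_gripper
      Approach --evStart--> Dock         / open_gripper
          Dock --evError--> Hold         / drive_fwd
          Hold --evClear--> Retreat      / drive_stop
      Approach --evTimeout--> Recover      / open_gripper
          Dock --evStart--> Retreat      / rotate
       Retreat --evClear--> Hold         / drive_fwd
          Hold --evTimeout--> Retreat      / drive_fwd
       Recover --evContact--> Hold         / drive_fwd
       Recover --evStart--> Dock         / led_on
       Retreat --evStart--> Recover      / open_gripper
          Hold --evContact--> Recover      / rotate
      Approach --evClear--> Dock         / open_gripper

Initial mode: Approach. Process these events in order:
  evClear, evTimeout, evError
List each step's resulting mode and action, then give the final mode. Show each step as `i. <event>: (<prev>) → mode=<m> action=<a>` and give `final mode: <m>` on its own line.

1. evClear: (Approach) → mode=Dock action=open_gripper
2. evTimeout: (Dock) → mode=Dock action=drive_stop
3. evError: (Dock) → mode=Hold action=drive_fwd

final mode: Hold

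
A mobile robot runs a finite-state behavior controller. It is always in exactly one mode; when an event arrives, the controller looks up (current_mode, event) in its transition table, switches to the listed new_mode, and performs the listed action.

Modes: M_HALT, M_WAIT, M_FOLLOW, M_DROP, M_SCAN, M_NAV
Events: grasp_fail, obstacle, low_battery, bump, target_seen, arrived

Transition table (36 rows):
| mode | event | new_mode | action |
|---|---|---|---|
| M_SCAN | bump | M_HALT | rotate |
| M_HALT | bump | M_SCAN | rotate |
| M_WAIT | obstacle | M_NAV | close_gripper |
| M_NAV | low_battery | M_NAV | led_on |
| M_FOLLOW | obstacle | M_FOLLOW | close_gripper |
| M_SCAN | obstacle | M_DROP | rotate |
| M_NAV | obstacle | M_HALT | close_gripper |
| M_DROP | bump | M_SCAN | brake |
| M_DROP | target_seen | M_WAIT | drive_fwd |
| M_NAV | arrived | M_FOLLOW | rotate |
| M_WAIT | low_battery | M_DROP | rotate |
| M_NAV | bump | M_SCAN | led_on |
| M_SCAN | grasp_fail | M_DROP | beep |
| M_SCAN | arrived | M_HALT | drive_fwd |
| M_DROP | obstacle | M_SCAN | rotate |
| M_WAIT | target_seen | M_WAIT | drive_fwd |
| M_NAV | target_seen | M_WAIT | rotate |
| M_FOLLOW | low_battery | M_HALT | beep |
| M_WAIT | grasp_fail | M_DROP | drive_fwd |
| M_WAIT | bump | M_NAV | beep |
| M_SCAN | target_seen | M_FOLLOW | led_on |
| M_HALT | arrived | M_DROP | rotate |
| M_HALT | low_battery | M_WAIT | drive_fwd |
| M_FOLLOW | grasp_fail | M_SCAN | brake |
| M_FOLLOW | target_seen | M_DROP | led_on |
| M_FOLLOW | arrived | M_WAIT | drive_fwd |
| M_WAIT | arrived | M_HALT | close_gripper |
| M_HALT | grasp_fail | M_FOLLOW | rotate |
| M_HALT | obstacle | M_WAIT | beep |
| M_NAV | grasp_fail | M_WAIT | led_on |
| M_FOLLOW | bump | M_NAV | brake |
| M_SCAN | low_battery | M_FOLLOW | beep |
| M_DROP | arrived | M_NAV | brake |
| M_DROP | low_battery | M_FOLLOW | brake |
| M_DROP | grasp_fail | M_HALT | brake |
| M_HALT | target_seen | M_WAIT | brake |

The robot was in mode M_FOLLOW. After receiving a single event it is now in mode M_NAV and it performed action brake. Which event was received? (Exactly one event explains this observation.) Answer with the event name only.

try grasp_fail: (M_FOLLOW, grasp_fail) → (M_SCAN, brake)
try obstacle: (M_FOLLOW, obstacle) → (M_FOLLOW, close_gripper)
try low_battery: (M_FOLLOW, low_battery) → (M_HALT, beep)
try bump: (M_FOLLOW, bump) → (M_NAV, brake)  ← matches
try target_seen: (M_FOLLOW, target_seen) → (M_DROP, led_on)
try arrived: (M_FOLLOW, arrived) → (M_WAIT, drive_fwd)

bump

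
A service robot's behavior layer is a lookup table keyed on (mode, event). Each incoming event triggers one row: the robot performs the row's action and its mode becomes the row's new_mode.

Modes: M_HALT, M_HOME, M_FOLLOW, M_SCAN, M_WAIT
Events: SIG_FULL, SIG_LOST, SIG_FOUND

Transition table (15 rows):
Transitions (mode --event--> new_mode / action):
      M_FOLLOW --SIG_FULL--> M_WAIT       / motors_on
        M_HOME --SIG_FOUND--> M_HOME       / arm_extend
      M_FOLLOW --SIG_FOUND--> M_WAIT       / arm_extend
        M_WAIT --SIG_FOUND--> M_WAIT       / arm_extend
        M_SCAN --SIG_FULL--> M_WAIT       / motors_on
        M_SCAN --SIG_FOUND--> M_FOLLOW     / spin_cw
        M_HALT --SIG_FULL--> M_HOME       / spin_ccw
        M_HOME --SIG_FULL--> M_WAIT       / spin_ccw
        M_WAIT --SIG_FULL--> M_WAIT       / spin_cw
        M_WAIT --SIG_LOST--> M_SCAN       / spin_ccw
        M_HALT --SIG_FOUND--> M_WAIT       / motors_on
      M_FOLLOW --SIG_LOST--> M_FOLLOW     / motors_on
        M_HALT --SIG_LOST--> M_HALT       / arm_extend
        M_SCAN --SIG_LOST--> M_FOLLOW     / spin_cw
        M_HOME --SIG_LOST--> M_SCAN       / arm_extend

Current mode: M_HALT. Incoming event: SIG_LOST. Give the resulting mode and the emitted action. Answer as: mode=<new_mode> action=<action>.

mode=M_HALT action=arm_extend

current mode = M_HALT; filter table to that mode:
  (M_HALT, SIG_FULL) → (M_HOME, spin_ccw)
  (M_HALT, SIG_FOUND) → (M_WAIT, motors_on)
  (M_HALT, SIG_LOST) → (M_HALT, arm_extend)  ← event matches
event = SIG_LOST selects (M_HALT, arm_extend)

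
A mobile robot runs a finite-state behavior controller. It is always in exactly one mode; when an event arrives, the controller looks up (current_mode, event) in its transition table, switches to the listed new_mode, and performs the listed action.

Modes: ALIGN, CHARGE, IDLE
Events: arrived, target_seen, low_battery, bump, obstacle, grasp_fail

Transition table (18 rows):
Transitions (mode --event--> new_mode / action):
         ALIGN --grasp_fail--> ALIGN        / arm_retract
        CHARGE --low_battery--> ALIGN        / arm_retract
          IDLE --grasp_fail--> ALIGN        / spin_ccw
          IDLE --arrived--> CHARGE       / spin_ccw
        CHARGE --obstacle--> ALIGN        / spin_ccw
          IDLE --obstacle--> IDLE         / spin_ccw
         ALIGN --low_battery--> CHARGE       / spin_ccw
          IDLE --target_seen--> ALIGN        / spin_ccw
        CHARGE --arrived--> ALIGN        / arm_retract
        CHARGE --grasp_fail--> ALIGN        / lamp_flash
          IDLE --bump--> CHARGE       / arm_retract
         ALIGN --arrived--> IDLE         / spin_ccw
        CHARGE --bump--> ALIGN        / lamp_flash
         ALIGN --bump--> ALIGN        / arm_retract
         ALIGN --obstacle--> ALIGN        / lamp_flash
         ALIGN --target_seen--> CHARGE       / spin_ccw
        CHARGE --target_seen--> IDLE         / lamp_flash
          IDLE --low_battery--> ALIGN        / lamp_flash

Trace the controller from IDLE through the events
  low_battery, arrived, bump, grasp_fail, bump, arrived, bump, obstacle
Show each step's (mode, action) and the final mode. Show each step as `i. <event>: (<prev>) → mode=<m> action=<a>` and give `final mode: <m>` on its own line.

final mode: ALIGN

1. low_battery: (IDLE) → mode=ALIGN action=lamp_flash
2. arrived: (ALIGN) → mode=IDLE action=spin_ccw
3. bump: (IDLE) → mode=CHARGE action=arm_retract
4. grasp_fail: (CHARGE) → mode=ALIGN action=lamp_flash
5. bump: (ALIGN) → mode=ALIGN action=arm_retract
6. arrived: (ALIGN) → mode=IDLE action=spin_ccw
7. bump: (IDLE) → mode=CHARGE action=arm_retract
8. obstacle: (CHARGE) → mode=ALIGN action=spin_ccw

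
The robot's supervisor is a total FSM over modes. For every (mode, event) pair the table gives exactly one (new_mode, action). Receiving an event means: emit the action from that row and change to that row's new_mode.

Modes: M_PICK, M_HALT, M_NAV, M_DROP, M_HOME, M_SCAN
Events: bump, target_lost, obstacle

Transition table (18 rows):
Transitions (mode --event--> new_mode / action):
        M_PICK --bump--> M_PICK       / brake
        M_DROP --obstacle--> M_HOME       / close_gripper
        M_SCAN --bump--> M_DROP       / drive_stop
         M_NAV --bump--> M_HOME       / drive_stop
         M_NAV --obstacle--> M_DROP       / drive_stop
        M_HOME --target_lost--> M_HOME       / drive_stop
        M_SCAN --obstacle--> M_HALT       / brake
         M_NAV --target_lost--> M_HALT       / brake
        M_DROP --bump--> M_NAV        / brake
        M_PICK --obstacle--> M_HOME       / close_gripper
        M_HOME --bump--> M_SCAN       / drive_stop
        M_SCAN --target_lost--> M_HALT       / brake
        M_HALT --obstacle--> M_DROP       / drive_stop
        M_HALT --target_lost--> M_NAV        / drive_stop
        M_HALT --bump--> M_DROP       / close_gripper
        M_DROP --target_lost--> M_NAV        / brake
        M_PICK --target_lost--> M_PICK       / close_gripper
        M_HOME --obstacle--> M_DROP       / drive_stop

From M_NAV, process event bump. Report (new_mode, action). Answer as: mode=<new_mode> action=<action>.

mode=M_HOME action=drive_stop

current mode = M_NAV; filter table to that mode:
  (M_NAV, bump) → (M_HOME, drive_stop)  ← event matches
  (M_NAV, obstacle) → (M_DROP, drive_stop)
  (M_NAV, target_lost) → (M_HALT, brake)
event = bump selects (M_HOME, drive_stop)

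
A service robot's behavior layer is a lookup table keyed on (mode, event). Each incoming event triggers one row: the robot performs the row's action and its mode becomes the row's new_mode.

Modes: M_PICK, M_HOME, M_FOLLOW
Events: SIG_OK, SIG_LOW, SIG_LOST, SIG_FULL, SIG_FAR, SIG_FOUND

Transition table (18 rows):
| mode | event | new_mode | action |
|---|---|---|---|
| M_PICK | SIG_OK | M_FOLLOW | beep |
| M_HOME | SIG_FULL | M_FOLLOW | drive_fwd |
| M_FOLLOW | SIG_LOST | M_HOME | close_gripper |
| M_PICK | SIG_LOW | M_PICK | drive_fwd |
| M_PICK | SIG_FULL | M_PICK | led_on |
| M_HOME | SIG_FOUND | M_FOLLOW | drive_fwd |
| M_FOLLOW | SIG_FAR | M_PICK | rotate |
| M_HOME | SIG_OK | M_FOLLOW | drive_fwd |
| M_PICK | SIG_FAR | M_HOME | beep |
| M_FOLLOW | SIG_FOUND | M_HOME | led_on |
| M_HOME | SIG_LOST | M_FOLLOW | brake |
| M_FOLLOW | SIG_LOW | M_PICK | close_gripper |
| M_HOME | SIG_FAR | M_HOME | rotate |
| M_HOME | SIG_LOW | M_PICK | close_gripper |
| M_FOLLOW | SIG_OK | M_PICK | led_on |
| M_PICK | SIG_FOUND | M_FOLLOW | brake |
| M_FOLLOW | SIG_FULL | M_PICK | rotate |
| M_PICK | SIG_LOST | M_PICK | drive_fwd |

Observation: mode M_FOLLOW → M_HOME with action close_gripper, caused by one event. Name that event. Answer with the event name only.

try SIG_OK: (M_FOLLOW, SIG_OK) → (M_PICK, led_on)
try SIG_LOW: (M_FOLLOW, SIG_LOW) → (M_PICK, close_gripper)
try SIG_LOST: (M_FOLLOW, SIG_LOST) → (M_HOME, close_gripper)  ← matches
try SIG_FULL: (M_FOLLOW, SIG_FULL) → (M_PICK, rotate)
try SIG_FAR: (M_FOLLOW, SIG_FAR) → (M_PICK, rotate)
try SIG_FOUND: (M_FOLLOW, SIG_FOUND) → (M_HOME, led_on)

SIG_LOST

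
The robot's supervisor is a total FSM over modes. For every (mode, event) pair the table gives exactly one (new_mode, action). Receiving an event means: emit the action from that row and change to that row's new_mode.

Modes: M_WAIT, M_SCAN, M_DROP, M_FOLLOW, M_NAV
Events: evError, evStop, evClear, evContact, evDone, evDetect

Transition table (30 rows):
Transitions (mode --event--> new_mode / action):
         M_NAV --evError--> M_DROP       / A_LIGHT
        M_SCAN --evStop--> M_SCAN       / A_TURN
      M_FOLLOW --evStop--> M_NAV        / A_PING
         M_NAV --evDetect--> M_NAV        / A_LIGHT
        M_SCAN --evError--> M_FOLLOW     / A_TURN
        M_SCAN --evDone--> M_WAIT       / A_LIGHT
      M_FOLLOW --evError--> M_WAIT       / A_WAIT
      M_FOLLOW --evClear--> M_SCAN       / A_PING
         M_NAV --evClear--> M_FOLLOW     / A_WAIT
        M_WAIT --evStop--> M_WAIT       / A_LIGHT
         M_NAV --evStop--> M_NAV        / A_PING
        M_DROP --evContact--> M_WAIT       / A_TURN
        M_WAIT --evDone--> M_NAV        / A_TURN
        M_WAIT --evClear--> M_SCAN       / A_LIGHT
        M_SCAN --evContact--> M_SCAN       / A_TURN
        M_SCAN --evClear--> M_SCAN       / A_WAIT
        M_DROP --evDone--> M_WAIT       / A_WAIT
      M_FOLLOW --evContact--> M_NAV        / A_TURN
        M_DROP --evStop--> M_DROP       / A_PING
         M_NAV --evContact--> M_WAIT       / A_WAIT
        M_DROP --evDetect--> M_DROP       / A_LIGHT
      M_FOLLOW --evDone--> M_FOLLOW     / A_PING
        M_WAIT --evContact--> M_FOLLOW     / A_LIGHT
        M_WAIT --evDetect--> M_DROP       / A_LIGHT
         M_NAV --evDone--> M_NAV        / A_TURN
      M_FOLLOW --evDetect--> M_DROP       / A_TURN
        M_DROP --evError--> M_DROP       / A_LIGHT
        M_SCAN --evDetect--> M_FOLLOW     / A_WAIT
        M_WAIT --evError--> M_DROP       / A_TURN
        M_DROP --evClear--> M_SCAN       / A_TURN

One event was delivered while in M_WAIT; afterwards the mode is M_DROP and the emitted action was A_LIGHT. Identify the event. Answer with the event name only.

evDetect

try evError: (M_WAIT, evError) → (M_DROP, A_TURN)
try evStop: (M_WAIT, evStop) → (M_WAIT, A_LIGHT)
try evClear: (M_WAIT, evClear) → (M_SCAN, A_LIGHT)
try evContact: (M_WAIT, evContact) → (M_FOLLOW, A_LIGHT)
try evDone: (M_WAIT, evDone) → (M_NAV, A_TURN)
try evDetect: (M_WAIT, evDetect) → (M_DROP, A_LIGHT)  ← matches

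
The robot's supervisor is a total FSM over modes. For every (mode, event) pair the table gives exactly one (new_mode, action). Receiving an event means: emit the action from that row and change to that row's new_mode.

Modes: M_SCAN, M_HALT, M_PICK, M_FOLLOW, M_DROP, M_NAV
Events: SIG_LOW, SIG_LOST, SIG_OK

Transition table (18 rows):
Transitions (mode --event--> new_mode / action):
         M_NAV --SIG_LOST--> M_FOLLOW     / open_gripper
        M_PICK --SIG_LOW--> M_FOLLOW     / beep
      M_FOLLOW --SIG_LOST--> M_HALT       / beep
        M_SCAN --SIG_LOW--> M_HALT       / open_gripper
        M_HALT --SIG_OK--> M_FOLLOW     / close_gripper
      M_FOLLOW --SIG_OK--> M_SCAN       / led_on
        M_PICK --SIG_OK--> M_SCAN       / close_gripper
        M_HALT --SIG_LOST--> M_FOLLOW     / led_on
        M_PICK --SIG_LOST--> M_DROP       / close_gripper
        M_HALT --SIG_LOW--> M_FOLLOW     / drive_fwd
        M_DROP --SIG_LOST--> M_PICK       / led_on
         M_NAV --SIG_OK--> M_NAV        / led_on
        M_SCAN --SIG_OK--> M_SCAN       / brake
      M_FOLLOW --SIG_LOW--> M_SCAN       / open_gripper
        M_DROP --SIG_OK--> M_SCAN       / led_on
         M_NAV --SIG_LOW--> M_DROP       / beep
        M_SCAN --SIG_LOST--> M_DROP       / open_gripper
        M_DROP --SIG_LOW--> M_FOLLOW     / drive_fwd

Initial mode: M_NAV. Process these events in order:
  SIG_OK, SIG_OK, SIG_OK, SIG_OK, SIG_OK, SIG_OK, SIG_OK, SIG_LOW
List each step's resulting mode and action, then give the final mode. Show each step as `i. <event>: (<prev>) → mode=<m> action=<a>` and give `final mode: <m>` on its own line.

final mode: M_DROP

1. SIG_OK: (M_NAV) → mode=M_NAV action=led_on
2. SIG_OK: (M_NAV) → mode=M_NAV action=led_on
3. SIG_OK: (M_NAV) → mode=M_NAV action=led_on
4. SIG_OK: (M_NAV) → mode=M_NAV action=led_on
5. SIG_OK: (M_NAV) → mode=M_NAV action=led_on
6. SIG_OK: (M_NAV) → mode=M_NAV action=led_on
7. SIG_OK: (M_NAV) → mode=M_NAV action=led_on
8. SIG_LOW: (M_NAV) → mode=M_DROP action=beep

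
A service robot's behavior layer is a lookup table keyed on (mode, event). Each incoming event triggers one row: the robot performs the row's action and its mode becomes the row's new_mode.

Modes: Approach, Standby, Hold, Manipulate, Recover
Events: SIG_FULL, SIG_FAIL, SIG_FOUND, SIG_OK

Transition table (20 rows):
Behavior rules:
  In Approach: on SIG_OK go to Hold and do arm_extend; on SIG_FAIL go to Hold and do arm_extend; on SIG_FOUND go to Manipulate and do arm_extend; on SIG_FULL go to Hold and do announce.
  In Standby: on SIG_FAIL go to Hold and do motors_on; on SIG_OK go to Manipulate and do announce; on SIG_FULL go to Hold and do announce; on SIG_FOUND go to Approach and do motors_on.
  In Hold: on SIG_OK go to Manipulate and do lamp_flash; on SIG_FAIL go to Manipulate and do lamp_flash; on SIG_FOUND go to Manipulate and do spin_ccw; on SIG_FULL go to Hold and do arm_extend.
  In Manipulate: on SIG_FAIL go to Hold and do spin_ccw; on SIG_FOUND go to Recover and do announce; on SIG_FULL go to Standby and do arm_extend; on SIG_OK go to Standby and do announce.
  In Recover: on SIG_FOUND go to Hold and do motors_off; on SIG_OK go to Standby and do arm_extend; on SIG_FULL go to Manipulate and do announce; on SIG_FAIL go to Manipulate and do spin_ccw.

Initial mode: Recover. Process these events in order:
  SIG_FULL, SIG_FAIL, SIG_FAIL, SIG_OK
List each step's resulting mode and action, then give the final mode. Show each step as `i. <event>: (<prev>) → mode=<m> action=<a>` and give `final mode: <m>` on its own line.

1. SIG_FULL: (Recover) → mode=Manipulate action=announce
2. SIG_FAIL: (Manipulate) → mode=Hold action=spin_ccw
3. SIG_FAIL: (Hold) → mode=Manipulate action=lamp_flash
4. SIG_OK: (Manipulate) → mode=Standby action=announce

final mode: Standby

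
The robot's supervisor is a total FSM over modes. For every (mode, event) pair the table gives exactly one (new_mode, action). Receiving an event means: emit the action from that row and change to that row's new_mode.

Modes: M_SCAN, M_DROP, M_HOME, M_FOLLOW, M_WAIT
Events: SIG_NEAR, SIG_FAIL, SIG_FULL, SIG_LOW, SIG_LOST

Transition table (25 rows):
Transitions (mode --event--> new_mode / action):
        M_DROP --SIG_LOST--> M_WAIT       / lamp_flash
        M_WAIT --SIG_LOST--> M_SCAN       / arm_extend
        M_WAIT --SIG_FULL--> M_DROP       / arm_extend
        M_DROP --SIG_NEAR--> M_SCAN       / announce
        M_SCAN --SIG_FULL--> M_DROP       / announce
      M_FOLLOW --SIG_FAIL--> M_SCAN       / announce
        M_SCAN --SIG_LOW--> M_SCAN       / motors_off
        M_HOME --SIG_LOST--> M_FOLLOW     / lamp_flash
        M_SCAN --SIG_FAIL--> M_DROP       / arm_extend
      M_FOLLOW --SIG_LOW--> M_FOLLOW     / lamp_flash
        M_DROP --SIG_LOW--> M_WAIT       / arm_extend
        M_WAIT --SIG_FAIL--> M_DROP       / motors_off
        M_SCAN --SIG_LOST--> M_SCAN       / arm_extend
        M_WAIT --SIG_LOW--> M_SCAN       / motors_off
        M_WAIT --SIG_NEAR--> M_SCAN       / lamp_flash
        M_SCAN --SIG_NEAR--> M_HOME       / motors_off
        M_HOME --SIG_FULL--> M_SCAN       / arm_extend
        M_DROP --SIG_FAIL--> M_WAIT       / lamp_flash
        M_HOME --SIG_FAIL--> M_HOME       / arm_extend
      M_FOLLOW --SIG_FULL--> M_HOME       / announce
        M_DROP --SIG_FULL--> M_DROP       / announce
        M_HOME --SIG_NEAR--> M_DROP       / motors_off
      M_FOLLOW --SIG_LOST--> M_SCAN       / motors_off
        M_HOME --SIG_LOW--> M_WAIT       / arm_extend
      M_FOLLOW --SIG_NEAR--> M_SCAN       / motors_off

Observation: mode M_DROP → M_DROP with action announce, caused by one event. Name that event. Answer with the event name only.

try SIG_NEAR: (M_DROP, SIG_NEAR) → (M_SCAN, announce)
try SIG_FAIL: (M_DROP, SIG_FAIL) → (M_WAIT, lamp_flash)
try SIG_FULL: (M_DROP, SIG_FULL) → (M_DROP, announce)  ← matches
try SIG_LOW: (M_DROP, SIG_LOW) → (M_WAIT, arm_extend)
try SIG_LOST: (M_DROP, SIG_LOST) → (M_WAIT, lamp_flash)

SIG_FULL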